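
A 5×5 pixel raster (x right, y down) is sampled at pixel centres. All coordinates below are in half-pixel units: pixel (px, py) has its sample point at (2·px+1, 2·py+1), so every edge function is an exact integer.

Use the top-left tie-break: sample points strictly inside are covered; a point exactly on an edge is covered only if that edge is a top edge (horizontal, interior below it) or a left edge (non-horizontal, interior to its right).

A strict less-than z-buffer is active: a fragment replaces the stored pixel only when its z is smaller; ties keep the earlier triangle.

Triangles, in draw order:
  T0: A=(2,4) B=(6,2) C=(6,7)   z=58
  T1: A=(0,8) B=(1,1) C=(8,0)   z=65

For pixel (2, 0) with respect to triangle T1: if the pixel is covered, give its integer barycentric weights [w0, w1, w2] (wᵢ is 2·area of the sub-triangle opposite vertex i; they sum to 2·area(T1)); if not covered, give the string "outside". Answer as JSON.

T0:
  2·area = 20
  edge (2, 4)→(6, 2): d=(4,-2) top-left  bias=+0
  edge (6, 2)→(6, 7): d=(0,5) right/bottom  bias=-1
  edge (6, 7)→(2, 4): d=(-4,-3) top-left  bias=+0
    (2,1)@(5, 3): e=[2,5,13] → X
    (3,1)@(7, 3): e=[6,-5,19] → .
    (2,2)@(5, 5): e=[10,5,5] → X
    (3,2)@(7, 5): e=[14,-5,11] → .
    (2,3)@(5, 7): e=[18,5,-3] → .
  covered (2 px):
    . . . . .
    . . X . .
    . . X . .
    . . . . .
    . . . . .
T1:
  2·area = 48
  edge (0, 8)→(1, 1): d=(1,-7) top-left  bias=+0
  edge (1, 1)→(8, 0): d=(7,-1) top-left  bias=+0
  edge (8, 0)→(0, 8): d=(-8,8) right/bottom  bias=-1
    (0,0)@(1, 1): e=[0,0,48] → X  [on edge]
    (1,0)@(3, 1): e=[14,2,32] → X
    (2,0)@(5, 1): e=[28,4,16] → X
    (3,0)@(7, 1): e=[42,6,0] → .  [on edge]
    (0,1)@(1, 3): e=[2,14,32] → X
    (2,1)@(5, 3): e=[30,18,0] → .  [on edge]
    (0,2)@(1, 5): e=[4,28,16] → X
    (1,2)@(3, 5): e=[18,30,0] → .  [on edge]
    (0,3)@(1, 7): e=[6,42,0] → .  [on edge]
  covered (6 px):
    X X X . .
    X X . . .
    X . . . .
    . . . . .
    . . . . .

Result: [4,16,28]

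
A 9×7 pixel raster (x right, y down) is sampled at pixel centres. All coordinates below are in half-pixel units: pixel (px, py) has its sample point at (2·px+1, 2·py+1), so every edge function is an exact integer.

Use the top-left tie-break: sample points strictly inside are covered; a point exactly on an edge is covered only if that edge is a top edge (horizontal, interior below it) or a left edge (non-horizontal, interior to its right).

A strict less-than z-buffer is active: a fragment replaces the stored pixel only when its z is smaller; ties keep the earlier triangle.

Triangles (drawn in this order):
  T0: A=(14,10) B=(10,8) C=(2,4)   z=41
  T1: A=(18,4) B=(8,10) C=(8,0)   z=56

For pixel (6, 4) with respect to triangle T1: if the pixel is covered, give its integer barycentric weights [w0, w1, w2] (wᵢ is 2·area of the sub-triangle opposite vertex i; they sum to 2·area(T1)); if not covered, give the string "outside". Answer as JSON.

T0:
  degenerate (2·area = 0) — covers nothing
T1:
  2·area = 100
  edge (18, 4)→(8, 10): d=(-10,6) right/bottom  bias=-1
  edge (8, 10)→(8, 0): d=(0,-10) top-left  bias=+0
  edge (8, 0)→(18, 4): d=(10,4) right/bottom  bias=-1
    (4,0)@(9, 1): e=[84,10,6] → X
    (5,0)@(11, 1): e=[72,30,-2] → .
    (4,1)@(9, 3): e=[64,10,26] → X
    (5,1)@(11, 3): e=[52,30,18] → X
    (6,1)@(13, 3): e=[40,50,10] → X
    (7,1)@(15, 3): e=[28,70,2] → X
    (8,1)@(17, 3): e=[16,90,-6] → .
    (4,2)@(9, 5): e=[44,10,46] → X
    (8,2)@(17, 5): e=[-4,90,14] → .
    (4,3)@(9, 7): e=[24,10,66] → X
    (6,3)@(13, 7): e=[0,50,50] → .  [on edge]
    (7,3)@(15, 7): e=[-12,70,42] → .
    (1,6)@(3, 13): e=[0,-50,150] → .  [on edge]
  covered (12 px):
    . . . . X . . . .
    . . . . X X X X .
    . . . . X X X X .
    . . . . X X . . .
    . . . . X . . . .
    . . . . . . . . .
    . . . . . . . . .

Final: "outside"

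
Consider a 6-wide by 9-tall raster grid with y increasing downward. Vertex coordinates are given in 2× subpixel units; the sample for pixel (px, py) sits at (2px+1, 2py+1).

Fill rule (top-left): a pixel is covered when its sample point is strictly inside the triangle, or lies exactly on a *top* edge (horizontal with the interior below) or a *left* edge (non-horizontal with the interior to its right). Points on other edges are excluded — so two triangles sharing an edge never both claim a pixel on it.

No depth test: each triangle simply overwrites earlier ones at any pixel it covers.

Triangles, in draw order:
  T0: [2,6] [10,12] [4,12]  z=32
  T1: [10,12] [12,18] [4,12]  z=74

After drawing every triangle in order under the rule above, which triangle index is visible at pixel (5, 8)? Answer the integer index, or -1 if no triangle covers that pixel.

T0:
  2·area = 36
  edge (2, 6)→(10, 12): d=(8,6) right/bottom  bias=-1
  edge (10, 12)→(4, 12): d=(-6,0) right/bottom  bias=-1
  edge (4, 12)→(2, 6): d=(-2,-6) top-left  bias=+0
    (0,1)@(1, 3): e=[-18,54,0] → ·  [on edge]
    (1,3)@(3, 7): e=[2,30,4] → █
    (2,3)@(5, 7): e=[-10,30,16] → ·
    (1,4)@(3, 9): e=[18,18,0] → █  [on edge]
    (2,4)@(5, 9): e=[6,18,12] → █
    (3,4)@(7, 9): e=[-6,18,24] → ·
    (1,5)@(3, 11): e=[34,6,-4] → ·
    (2,5)@(5, 11): e=[22,6,8] → █
    (3,5)@(7, 11): e=[10,6,20] → █
    (4,5)@(9, 11): e=[-2,6,32] → ·
    (2,6)@(5, 13): e=[38,-6,4] → ·
    (3,6)@(7, 13): e=[26,-6,16] → ·
    (2,7)@(5, 15): e=[54,-18,0] → ·  [on edge]
  covered (5 px):
    · · · · · ·
    · · · · · ·
    · · · · · ·
    · █ · · · ·
    · █ █ · · ·
    · · █ █ · ·
    · · · · · ·
    · · · · · ·
    · · · · · ·
T1:
  2·area = 36
  edge (10, 12)→(12, 18): d=(2,6) right/bottom  bias=-1
  edge (12, 18)→(4, 12): d=(-8,-6) top-left  bias=+0
  edge (4, 12)→(10, 12): d=(6,0) top-left  bias=+0
    (3,1)@(7, 3): e=[0,90,-54] → ·  [on edge]
    (4,4)@(9, 9): e=[0,54,-18] → ·  [on edge]
    (3,6)@(7, 13): e=[20,10,6] → █
    (4,6)@(9, 13): e=[8,22,6] → █
    (5,6)@(11, 13): e=[-4,34,6] → ·
    (3,7)@(7, 15): e=[24,-6,18] → ·
    (4,7)@(9, 15): e=[12,6,18] → █
    (5,7)@(11, 15): e=[0,18,18] → ·  [on edge]
    (4,8)@(9, 17): e=[16,-10,30] → ·
    (5,8)@(11, 17): e=[4,2,30] → █
  covered (4 px):
    · · · · · ·
    · · · · · ·
    · · · · · ·
    · · · · · ·
    · · · · · ·
    · · · · · ·
    · · · █ █ ·
    · · · · █ ·
    · · · · · █

Z-buffer (winner per pixel, '.' = empty):
  . . . . . .
  . . . . . .
  . . . . . .
  . 0 . . . .
  . 0 0 . . .
  . . 0 0 . .
  . . . 1 1 .
  . . . . 1 .
  . . . . . 1

Answer: 1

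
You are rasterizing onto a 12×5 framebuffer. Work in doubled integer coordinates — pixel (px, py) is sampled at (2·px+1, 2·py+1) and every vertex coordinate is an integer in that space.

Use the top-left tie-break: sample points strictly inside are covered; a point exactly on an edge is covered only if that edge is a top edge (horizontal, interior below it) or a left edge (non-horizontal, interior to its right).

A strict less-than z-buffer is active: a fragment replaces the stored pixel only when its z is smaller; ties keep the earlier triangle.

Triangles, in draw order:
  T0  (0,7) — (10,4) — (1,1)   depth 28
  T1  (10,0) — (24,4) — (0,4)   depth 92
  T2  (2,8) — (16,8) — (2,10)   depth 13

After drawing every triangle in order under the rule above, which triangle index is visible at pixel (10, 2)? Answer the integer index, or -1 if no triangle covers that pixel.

T0:
  2·area = 57  (B↔C swapped to make it positive)
  edge (0, 7)→(1, 1): d=(1,-6) top-left  bias=+0
  edge (1, 1)→(10, 4): d=(9,3) right/bottom  bias=-1
  edge (10, 4)→(0, 7): d=(-10,3) right/bottom  bias=-1
    (0,0)@(1, 1): e=[0,0,57] → .  [on edge]
    (0,1)@(1, 3): e=[2,18,37] → X
    (1,1)@(3, 3): e=[14,12,31] → X
    (2,1)@(5, 3): e=[26,6,25] → X
    (3,1)@(7, 3): e=[38,0,19] → .  [on edge]
    (0,2)@(1, 5): e=[4,36,17] → X
    (3,2)@(7, 5): e=[40,18,-1] → .
    (6,2)@(13, 5): e=[76,0,-19] → .  [on edge]
    (0,3)@(1, 7): e=[6,54,-3] → .
    (1,3)@(3, 7): e=[18,48,-9] → .
    (2,3)@(5, 7): e=[30,42,-15] → .
    (9,3)@(19, 7): e=[114,0,-57] → .  [on edge]
  covered (6 px):
    . . . . . . . . . . . .
    X X X . . . . . . . . .
    X X X . . . . . . . . .
    . . . . . . . . . . . .
    . . . . . . . . . . . .
T1:
  2·area = 96
  edge (10, 0)→(24, 4): d=(14,4) right/bottom  bias=-1
  edge (24, 4)→(0, 4): d=(-24,0) right/bottom  bias=-1
  edge (0, 4)→(10, 0): d=(10,-4) top-left  bias=+0
    (4,0)@(9, 1): e=[18,72,6] → X
    (5,0)@(11, 1): e=[10,72,14] → X
    (6,0)@(13, 1): e=[2,72,22] → X
    (7,0)@(15, 1): e=[-6,72,30] → .
    (1,1)@(3, 3): e=[70,24,2] → X
    (2,1)@(5, 3): e=[62,24,10] → X
    (3,1)@(7, 3): e=[54,24,18] → X
    (7,1)@(15, 3): e=[22,24,50] → X
    (8,1)@(17, 3): e=[14,24,58] → X
    (9,1)@(19, 3): e=[6,24,66] → X
    (10,1)@(21, 3): e=[-2,24,74] → .
    (1,2)@(3, 5): e=[98,-24,22] → .
  covered (12 px):
    . . . . X X X . . . . .
    . X X X X X X X X X . .
    . . . . . . . . . . . .
    . . . . . . . . . . . .
    . . . . . . . . . . . .
T2:
  2·area = 28
  edge (2, 8)→(16, 8): d=(14,0) top-left  bias=+0
  edge (16, 8)→(2, 10): d=(-14,2) right/bottom  bias=-1
  edge (2, 10)→(2, 8): d=(0,-2) top-left  bias=+0
    (11,3)@(23, 7): e=[-14,0,42] → .  [on edge]
    (1,4)@(3, 9): e=[14,12,2] → X
    (2,4)@(5, 9): e=[14,8,6] → X
    (3,4)@(7, 9): e=[14,4,10] → X
    (4,4)@(9, 9): e=[14,0,14] → .  [on edge]
  covered (3 px):
    . . . . . . . . . . . .
    . . . . . . . . . . . .
    . . . . . . . . . . . .
    . . . . . . . . . . . .
    . X X X . . . . . . . .

Z-buffer (winner per pixel, '.' = empty):
  . . . . 1 1 1 . . . . .
  0 0 0 1 1 1 1 1 1 1 . .
  0 0 0 . . . . . . . . .
  . . . . . . . . . . . .
  . 2 2 2 . . . . . . . .

Final: -1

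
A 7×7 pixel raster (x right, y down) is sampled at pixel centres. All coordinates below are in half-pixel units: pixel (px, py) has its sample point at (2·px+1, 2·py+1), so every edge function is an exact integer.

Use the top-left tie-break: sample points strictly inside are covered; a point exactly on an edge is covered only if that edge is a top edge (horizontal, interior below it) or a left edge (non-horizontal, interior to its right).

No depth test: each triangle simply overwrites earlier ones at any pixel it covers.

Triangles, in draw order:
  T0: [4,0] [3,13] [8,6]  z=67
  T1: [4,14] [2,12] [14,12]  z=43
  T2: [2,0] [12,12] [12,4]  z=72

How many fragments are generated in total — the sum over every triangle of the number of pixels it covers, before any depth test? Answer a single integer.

T0:
  2·area = 58  (B↔C swapped to make it positive)
  edge (4, 0)→(8, 6): d=(4,6) right/bottom  bias=-1
  edge (8, 6)→(3, 13): d=(-5,7) right/bottom  bias=-1
  edge (3, 13)→(4, 0): d=(1,-13) top-left  bias=+0
    (2,1)@(5, 3): e=[6,36,16] → #
    (3,1)@(7, 3): e=[-6,22,42] → ·
    (2,2)@(5, 5): e=[14,26,18] → #
    (3,2)@(7, 5): e=[2,12,44] → #
    (4,2)@(9, 5): e=[-10,-2,70] → ·
    (2,3)@(5, 7): e=[22,16,20] → #
    (4,3)@(9, 7): e=[-2,-12,72] → ·
    (2,4)@(5, 9): e=[30,6,22] → #
    (3,4)@(7, 9): e=[18,-8,48] → ·
    (2,5)@(5, 11): e=[38,-4,24] → ·
    (1,6)@(3, 13): e=[58,0,0] → ·  [on edge]
  covered (6 px):
    · · · · · · ·
    · · # · · · ·
    · · # # · · ·
    · · # # · · ·
    · · # · · · ·
    · · · · · · ·
    · · · · · · ·
T1:
  2·area = 24
  edge (4, 14)→(2, 12): d=(-2,-2) top-left  bias=+0
  edge (2, 12)→(14, 12): d=(12,0) top-left  bias=+0
  edge (14, 12)→(4, 14): d=(-10,2) right/bottom  bias=-1
    (0,5)@(1, 11): e=[0,-12,36] → ·  [on edge]
    (1,6)@(3, 13): e=[0,12,12] → #  [on edge]
    (2,6)@(5, 13): e=[4,12,8] → #
    (3,6)@(7, 13): e=[8,12,4] → #
    (4,6)@(9, 13): e=[12,12,0] → ·  [on edge]
  covered (3 px):
    · · · · · · ·
    · · · · · · ·
    · · · · · · ·
    · · · · · · ·
    · · · · · · ·
    · · · · · · ·
    · # # # · · ·
T2:
  2·area = 80  (B↔C swapped to make it positive)
  edge (2, 0)→(12, 4): d=(10,4) right/bottom  bias=-1
  edge (12, 4)→(12, 12): d=(0,8) right/bottom  bias=-1
  edge (12, 12)→(2, 0): d=(-10,-12) top-left  bias=+0
    (1,0)@(3, 1): e=[6,72,2] → #
    (2,0)@(5, 1): e=[-2,56,26] → ·
    (1,1)@(3, 3): e=[26,72,-18] → ·
    (2,1)@(5, 3): e=[18,56,6] → #
    (3,1)@(7, 3): e=[10,40,30] → #
    (4,1)@(9, 3): e=[2,24,54] → #
    (5,1)@(11, 3): e=[-6,8,78] → ·
    (2,2)@(5, 5): e=[38,56,-14] → ·
    (3,2)@(7, 5): e=[30,40,10] → #
    (5,2)@(11, 5): e=[14,8,58] → #
    (6,2)@(13, 5): e=[6,-8,82] → ·
    (3,3)@(7, 7): e=[50,40,-10] → ·
  covered (10 px):
    · # · · · · ·
    · · # # # · ·
    · · · # # # ·
    · · · · # # ·
    · · · · · # ·
    · · · · · · ·
    · · · · · · ·

Answer: 19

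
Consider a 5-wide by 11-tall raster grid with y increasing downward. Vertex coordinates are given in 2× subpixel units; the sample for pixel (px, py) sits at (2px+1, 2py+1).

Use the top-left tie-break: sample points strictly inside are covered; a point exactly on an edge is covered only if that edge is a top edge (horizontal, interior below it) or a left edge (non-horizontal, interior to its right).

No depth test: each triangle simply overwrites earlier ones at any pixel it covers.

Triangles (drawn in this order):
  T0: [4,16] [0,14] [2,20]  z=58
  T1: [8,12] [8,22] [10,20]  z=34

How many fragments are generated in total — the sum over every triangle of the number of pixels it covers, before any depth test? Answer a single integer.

T0:
  2·area = 20  (B↔C swapped to make it positive)
  edge (4, 16)→(2, 20): d=(-2,4) right/bottom  bias=-1
  edge (2, 20)→(0, 14): d=(-2,-6) top-left  bias=+0
  edge (0, 14)→(4, 16): d=(4,2) right/bottom  bias=-1
    (0,7)@(1, 15): e=[14,4,2] → █
    (1,7)@(3, 15): e=[6,16,-2] → ·
    (0,8)@(1, 17): e=[10,0,10] → █  [on edge]
    (1,8)@(3, 17): e=[2,12,6] → █
    (2,8)@(5, 17): e=[-6,24,2] → ·
    (0,9)@(1, 19): e=[6,-4,18] → ·
    (1,9)@(3, 19): e=[-2,8,14] → ·
  covered (3 px):
    · · · · ·
    · · · · ·
    · · · · ·
    · · · · ·
    · · · · ·
    · · · · ·
    · · · · ·
    █ · · · ·
    █ █ · · ·
    · · · · ·
    · · · · ·
T1:
  2·area = 20  (B↔C swapped to make it positive)
  edge (8, 12)→(10, 20): d=(2,8) right/bottom  bias=-1
  edge (10, 20)→(8, 22): d=(-2,2) right/bottom  bias=-1
  edge (8, 22)→(8, 12): d=(0,-10) top-left  bias=+0
    (4,8)@(9, 17): e=[2,8,10] → █
    (4,9)@(9, 19): e=[6,4,10] → █
    (4,10)@(9, 21): e=[10,0,10] → ·  [on edge]
  covered (2 px):
    · · · · ·
    · · · · ·
    · · · · ·
    · · · · ·
    · · · · ·
    · · · · ·
    · · · · ·
    · · · · ·
    · · · · █
    · · · · █
    · · · · ·

Result: 5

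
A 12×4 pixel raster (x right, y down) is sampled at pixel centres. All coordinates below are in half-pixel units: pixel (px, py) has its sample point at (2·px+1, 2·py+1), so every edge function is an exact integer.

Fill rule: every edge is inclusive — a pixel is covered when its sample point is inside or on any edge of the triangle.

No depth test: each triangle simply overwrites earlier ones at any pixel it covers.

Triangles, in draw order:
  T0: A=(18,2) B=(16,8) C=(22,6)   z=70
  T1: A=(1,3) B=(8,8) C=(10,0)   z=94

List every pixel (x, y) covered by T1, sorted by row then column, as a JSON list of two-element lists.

T0:
  2·area = 32  (B↔C swapped to make it positive)
  edge (18, 2)→(22, 6): d=(4,4) inclusive
  edge (22, 6)→(16, 8): d=(-6,2) inclusive
  edge (16, 8)→(18, 2): d=(2,-6) inclusive
    (8,0)@(17, 1): e=[0,40,-8] → ·  [on edge]
    (9,1)@(19, 3): e=[0,24,8] → #  [on edge]
    (10,1)@(21, 3): e=[-8,20,20] → ·
    (8,2)@(17, 5): e=[16,16,0] → #  [on edge]
    (10,2)@(21, 5): e=[0,8,24] → #  [on edge]
    (11,2)@(23, 5): e=[-8,4,36] → ·
    (8,3)@(17, 7): e=[24,4,4] → #
    (9,3)@(19, 7): e=[16,0,16] → #  [on edge]
    (10,3)@(21, 7): e=[8,-4,28] → ·
    (11,3)@(23, 7): e=[0,-8,40] → ·  [on edge]
  covered (6 px):
    · · · · · · · · · · · ·
    · · · · · · · · · # · ·
    · · · · · · · · # # # ·
    · · · · · · · · # # · ·
T1:
  2·area = 66  (B↔C swapped to make it positive)
  edge (1, 3)→(10, 0): d=(9,-3) inclusive
  edge (10, 0)→(8, 8): d=(-2,8) inclusive
  edge (8, 8)→(1, 3): d=(-7,-5) inclusive
    (3,0)@(7, 1): e=[0,22,44] → #  [on edge]
    (4,0)@(9, 1): e=[6,6,54] → #
    (5,0)@(11, 1): e=[12,-10,64] → ·
    (0,1)@(1, 3): e=[0,66,0] → #  [on edge]
    (1,1)@(3, 3): e=[6,50,10] → #
    (2,1)@(5, 3): e=[12,34,20] → #
    (5,1)@(11, 3): e=[30,-14,50] → ·
    (0,2)@(1, 5): e=[18,62,-14] → ·
    (1,2)@(3, 5): e=[24,46,-4] → ·
    (2,2)@(5, 5): e=[30,30,6] → #
    (4,2)@(9, 5): e=[42,-2,26] → ·
    (2,3)@(5, 7): e=[48,26,-8] → ·
  covered (10 px):
    · · · # # · · · · · · ·
    # # # # # · · · · · · ·
    · · # # · · · · · · · ·
    · · · # · · · · · · · ·

Result: [[3,0],[4,0],[0,1],[1,1],[2,1],[3,1],[4,1],[2,2],[3,2],[3,3]]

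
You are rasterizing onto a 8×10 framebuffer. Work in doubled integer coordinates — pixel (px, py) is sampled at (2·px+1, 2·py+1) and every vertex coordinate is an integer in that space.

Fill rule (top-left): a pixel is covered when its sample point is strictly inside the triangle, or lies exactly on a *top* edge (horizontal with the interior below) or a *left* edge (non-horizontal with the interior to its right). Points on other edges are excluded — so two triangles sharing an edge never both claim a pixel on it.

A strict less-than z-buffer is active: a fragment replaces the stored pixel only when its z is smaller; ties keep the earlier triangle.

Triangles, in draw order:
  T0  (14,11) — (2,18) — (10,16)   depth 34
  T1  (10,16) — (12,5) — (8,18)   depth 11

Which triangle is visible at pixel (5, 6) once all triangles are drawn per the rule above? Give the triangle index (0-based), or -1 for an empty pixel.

T0:
  2·area = 32  (B↔C swapped to make it positive)
  edge (14, 11)→(10, 16): d=(-4,5) right/bottom  bias=-1
  edge (10, 16)→(2, 18): d=(-8,2) right/bottom  bias=-1
  edge (2, 18)→(14, 11): d=(12,-7) top-left  bias=+0
    (5,6)@(11, 13): e=[7,22,3] → █
    (6,6)@(13, 13): e=[-3,18,17] → ·
    (4,7)@(9, 15): e=[9,10,13] → █
    (5,7)@(11, 15): e=[-1,6,27] → ·
    (2,8)@(5, 17): e=[21,2,9] → █
    (3,8)@(7, 17): e=[11,-2,23] → ·
    (4,8)@(9, 17): e=[1,-6,37] → ·
    (2,9)@(5, 19): e=[13,-14,33] → ·
  covered (3 px):
    · · · · · · · ·
    · · · · · · · ·
    · · · · · · · ·
    · · · · · · · ·
    · · · · · · · ·
    · · · · · · · ·
    · · · · · █ · ·
    · · · · █ · · ·
    · · █ · · · · ·
    · · · · · · · ·
T1:
  2·area = 18  (B↔C swapped to make it positive)
  edge (10, 16)→(8, 18): d=(-2,2) right/bottom  bias=-1
  edge (8, 18)→(12, 5): d=(4,-13) top-left  bias=+0
  edge (12, 5)→(10, 16): d=(-2,11) right/bottom  bias=-1
    (5,4)@(11, 9): e=[12,3,3] → █
    (6,4)@(13, 9): e=[8,29,-19] → ·
    (5,5)@(11, 11): e=[8,11,-1] → ·
    (7,5)@(15, 11): e=[0,63,-45] → ·  [on edge]
    (6,6)@(13, 13): e=[0,45,-27] → ·  [on edge]
    (4,7)@(9, 15): e=[4,1,13] → █
    (5,7)@(11, 15): e=[0,27,-9] → ·  [on edge]
    (4,8)@(9, 17): e=[0,9,9] → ·  [on edge]
    (3,9)@(7, 19): e=[0,-9,27] → ·  [on edge]
  covered (2 px):
    · · · · · · · ·
    · · · · · · · ·
    · · · · · · · ·
    · · · · · · · ·
    · · · · · █ · ·
    · · · · · · · ·
    · · · · · · · ·
    · · · · █ · · ·
    · · · · · · · ·
    · · · · · · · ·

Z-buffer (winner per pixel, '.' = empty):
  . . . . . . . .
  . . . . . . . .
  . . . . . . . .
  . . . . . . . .
  . . . . . 1 . .
  . . . . . . . .
  . . . . . 0 . .
  . . . . 1 . . .
  . . 0 . . . . .
  . . . . . . . .

Answer: 0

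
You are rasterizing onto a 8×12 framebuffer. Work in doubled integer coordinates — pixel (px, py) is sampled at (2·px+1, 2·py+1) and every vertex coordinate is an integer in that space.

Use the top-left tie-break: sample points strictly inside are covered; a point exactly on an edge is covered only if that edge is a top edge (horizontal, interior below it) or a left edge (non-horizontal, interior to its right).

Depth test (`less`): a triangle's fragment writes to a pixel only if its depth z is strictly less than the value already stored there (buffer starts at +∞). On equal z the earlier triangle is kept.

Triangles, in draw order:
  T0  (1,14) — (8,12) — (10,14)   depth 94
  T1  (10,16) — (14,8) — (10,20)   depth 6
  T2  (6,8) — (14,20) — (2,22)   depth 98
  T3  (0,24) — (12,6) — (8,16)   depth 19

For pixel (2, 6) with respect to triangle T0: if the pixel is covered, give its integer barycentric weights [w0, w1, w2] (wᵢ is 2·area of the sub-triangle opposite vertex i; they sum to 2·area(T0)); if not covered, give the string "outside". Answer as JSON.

T0:
  2·area = 18
  edge (1, 14)→(8, 12): d=(7,-2) top-left  bias=+0
  edge (8, 12)→(10, 14): d=(2,2) right/bottom  bias=-1
  edge (10, 14)→(1, 14): d=(-9,0) right/bottom  bias=-1
    (0,2)@(1, 5): e=[-63,0,81] → .  [on edge]
    (1,3)@(3, 7): e=[-45,0,63] → .  [on edge]
    (2,4)@(5, 9): e=[-27,0,45] → .  [on edge]
    (3,5)@(7, 11): e=[-9,0,27] → .  [on edge]
    (2,6)@(5, 13): e=[1,8,9] → X
    (3,6)@(7, 13): e=[5,4,9] → X
    (4,6)@(9, 13): e=[9,0,9] → .  [on edge]
    (2,7)@(5, 15): e=[15,12,-9] → .
    (3,7)@(7, 15): e=[19,8,-9] → .
    (5,7)@(11, 15): e=[27,0,-9] → .  [on edge]
    (6,8)@(13, 17): e=[45,0,-27] → .  [on edge]
    (7,9)@(15, 19): e=[63,0,-45] → .  [on edge]
  covered (2 px):
    . . . . . . . .
    . . . . . . . .
    . . . . . . . .
    . . . . . . . .
    . . . . . . . .
    . . . . . . . .
    . . X X . . . .
    . . . . . . . .
    . . . . . . . .
    . . . . . . . .
    . . . . . . . .
    . . . . . . . .
T1:
  2·area = 16
  edge (10, 16)→(14, 8): d=(4,-8) top-left  bias=+0
  edge (14, 8)→(10, 20): d=(-4,12) right/bottom  bias=-1
  edge (10, 20)→(10, 16): d=(0,-4) top-left  bias=+0
    (7,2)@(15, 5): e=[-4,0,20] → .  [on edge]
    (6,5)@(13, 11): e=[4,0,12] → .  [on edge]
    (5,7)@(11, 15): e=[4,8,4] → X
    (6,7)@(13, 15): e=[20,-16,12] → .
    (5,8)@(11, 17): e=[12,0,4] → .  [on edge]
    (4,11)@(9, 23): e=[20,0,-4] → .  [on edge]
  covered (1 px):
    . . . . . . . .
    . . . . . . . .
    . . . . . . . .
    . . . . . . . .
    . . . . . . . .
    . . . . . . . .
    . . . . . . . .
    . . . . . X . .
    . . . . . . . .
    . . . . . . . .
    . . . . . . . .
    . . . . . . . .
T2:
  2·area = 160
  edge (6, 8)→(14, 20): d=(8,12) right/bottom  bias=-1
  edge (14, 20)→(2, 22): d=(-12,2) right/bottom  bias=-1
  edge (2, 22)→(6, 8): d=(4,-14) top-left  bias=+0
    (3,5)@(7, 11): e=[12,122,26] → X
    (4,5)@(9, 11): e=[-12,118,54] → .
    (2,6)@(5, 13): e=[52,102,6] → X
    (4,6)@(9, 13): e=[4,94,62] → X
    (5,6)@(11, 13): e=[-20,90,90] → .
    (2,7)@(5, 15): e=[68,78,14] → X
    (5,7)@(11, 15): e=[-4,66,98] → .
    (2,8)@(5, 17): e=[84,54,22] → X
    (5,8)@(11, 17): e=[12,42,106] → X
    (6,8)@(13, 17): e=[-12,38,134] → .
    (1,9)@(3, 19): e=[124,34,2] → X
    (6,9)@(13, 19): e=[4,14,142] → X
  covered (20 px):
    . . . . . . . .
    . . . . . . . .
    . . . . . . . .
    . . . . . . . .
    . . . . . . . .
    . . . X . . . .
    . . X X X . . .
    . . X X X . . .
    . . X X X X . .
    . X X X X X X .
    . X X X . . . .
    . . . . . . . .
T3:
  2·area = 48
  edge (0, 24)→(12, 6): d=(12,-18) top-left  bias=+0
  edge (12, 6)→(8, 16): d=(-4,10) right/bottom  bias=-1
  edge (8, 16)→(0, 24): d=(-8,8) right/bottom  bias=-1
    (7,4)@(15, 9): e=[90,-42,0] → .  [on edge]
    (4,5)@(9, 11): e=[6,10,32] → X
    (5,5)@(11, 11): e=[42,-10,16] → .
    (6,5)@(13, 11): e=[78,-30,0] → .  [on edge]
    (4,6)@(9, 13): e=[30,2,16] → X
    (5,6)@(11, 13): e=[66,-18,0] → .  [on edge]
    (3,7)@(7, 15): e=[18,14,16] → X
    (4,7)@(9, 15): e=[54,-6,0] → .  [on edge]
    (2,8)@(5, 17): e=[6,26,16] → X
    (3,8)@(7, 17): e=[42,6,0] → .  [on edge]
    (2,9)@(5, 19): e=[30,18,0] → .  [on edge]
    (1,10)@(3, 21): e=[18,30,0] → .  [on edge]
    (0,11)@(1, 23): e=[6,42,0] → .  [on edge]
  covered (4 px):
    . . . . . . . .
    . . . . . . . .
    . . . . . . . .
    . . . . . . . .
    . . . . . . . .
    . . . . X . . .
    . . . . X . . .
    . . . X . . . .
    . . X . . . . .
    . . . . . . . .
    . . . . . . . .
    . . . . . . . .

Final: [8,9,1]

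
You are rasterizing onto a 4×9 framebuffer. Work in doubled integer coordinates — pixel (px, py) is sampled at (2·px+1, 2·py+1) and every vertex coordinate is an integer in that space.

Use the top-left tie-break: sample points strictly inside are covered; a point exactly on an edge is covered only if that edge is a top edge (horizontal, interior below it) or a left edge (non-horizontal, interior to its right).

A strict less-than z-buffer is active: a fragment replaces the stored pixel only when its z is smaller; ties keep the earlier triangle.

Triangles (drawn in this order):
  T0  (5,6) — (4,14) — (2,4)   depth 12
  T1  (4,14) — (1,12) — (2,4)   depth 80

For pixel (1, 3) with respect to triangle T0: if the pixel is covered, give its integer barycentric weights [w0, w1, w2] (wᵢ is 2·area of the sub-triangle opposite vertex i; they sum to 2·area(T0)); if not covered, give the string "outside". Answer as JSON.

T0:
  2·area = 26
  edge (5, 6)→(4, 14): d=(-1,8) right/bottom  bias=-1
  edge (4, 14)→(2, 4): d=(-2,-10) top-left  bias=+0
  edge (2, 4)→(5, 6): d=(3,2) right/bottom  bias=-1
    (1,2)@(3, 5): e=[17,8,1] → #
    (2,2)@(5, 5): e=[1,28,-3] → ·
    (1,3)@(3, 7): e=[15,4,7] → #
    (2,3)@(5, 7): e=[-1,24,3] → ·
    (1,4)@(3, 9): e=[13,0,13] → #  [on edge]
    (2,4)@(5, 9): e=[-3,20,9] → ·
    (1,5)@(3, 11): e=[11,-4,19] → ·
  covered (3 px):
    · · · ·
    · · · ·
    · # · ·
    · # · ·
    · # · ·
    · · · ·
    · · · ·
    · · · ·
    · · · ·
T1:
  2·area = 26
  edge (4, 14)→(1, 12): d=(-3,-2) top-left  bias=+0
  edge (1, 12)→(2, 4): d=(1,-8) top-left  bias=+0
  edge (2, 4)→(4, 14): d=(2,10) right/bottom  bias=-1
    (1,4)@(3, 9): e=[13,13,0] → ·  [on edge]
    (1,5)@(3, 11): e=[7,15,4] → #
    (2,5)@(5, 11): e=[11,31,-16] → ·
    (1,6)@(3, 13): e=[1,17,8] → #
    (2,6)@(5, 13): e=[5,33,-12] → ·
    (1,7)@(3, 15): e=[-5,19,12] → ·
  covered (2 px):
    · · · ·
    · · · ·
    · · · ·
    · · · ·
    · · · ·
    · # · ·
    · # · ·
    · · · ·
    · · · ·

Final: [4,7,15]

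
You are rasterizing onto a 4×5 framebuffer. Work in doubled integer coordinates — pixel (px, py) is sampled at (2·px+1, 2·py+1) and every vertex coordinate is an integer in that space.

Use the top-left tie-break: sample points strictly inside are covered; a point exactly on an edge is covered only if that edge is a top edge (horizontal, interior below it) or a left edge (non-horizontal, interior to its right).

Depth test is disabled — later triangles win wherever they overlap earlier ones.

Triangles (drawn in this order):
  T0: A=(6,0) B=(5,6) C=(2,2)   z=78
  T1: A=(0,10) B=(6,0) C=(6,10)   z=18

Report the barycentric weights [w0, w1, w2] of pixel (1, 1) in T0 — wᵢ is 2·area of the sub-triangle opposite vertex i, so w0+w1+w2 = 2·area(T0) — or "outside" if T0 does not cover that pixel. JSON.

T0:
  2·area = 22
  edge (6, 0)→(5, 6): d=(-1,6) right/bottom  bias=-1
  edge (5, 6)→(2, 2): d=(-3,-4) top-left  bias=+0
  edge (2, 2)→(6, 0): d=(4,-2) top-left  bias=+0
    (2,0)@(5, 1): e=[5,15,2] → X
    (3,0)@(7, 1): e=[-7,23,6] → .
    (1,1)@(3, 3): e=[15,1,6] → X
    (3,1)@(7, 3): e=[-9,17,14] → .
    (1,2)@(3, 5): e=[13,-5,14] → .
    (2,2)@(5, 5): e=[1,3,18] → X
    (3,2)@(7, 5): e=[-11,11,22] → .
    (2,3)@(5, 7): e=[-1,-3,26] → .
  covered (4 px):
    . . X .
    . X X .
    . . X .
    . . . .
    . . . .
T1:
  2·area = 60
  edge (0, 10)→(6, 0): d=(6,-10) top-left  bias=+0
  edge (6, 0)→(6, 10): d=(0,10) right/bottom  bias=-1
  edge (6, 10)→(0, 10): d=(-6,0) right/bottom  bias=-1
    (2,1)@(5, 3): e=[8,10,42] → X
    (3,1)@(7, 3): e=[28,-10,42] → .
    (1,2)@(3, 5): e=[0,30,30] → X  [on edge]
    (3,2)@(7, 5): e=[40,-10,30] → .
    (1,3)@(3, 7): e=[12,30,18] → X
    (3,3)@(7, 7): e=[52,-10,18] → .
    (0,4)@(1, 9): e=[4,50,6] → X
    (3,4)@(7, 9): e=[64,-10,6] → .
  covered (8 px):
    . . . .
    . . X .
    . X X .
    . X X .
    X X X .

Result: [1,6,15]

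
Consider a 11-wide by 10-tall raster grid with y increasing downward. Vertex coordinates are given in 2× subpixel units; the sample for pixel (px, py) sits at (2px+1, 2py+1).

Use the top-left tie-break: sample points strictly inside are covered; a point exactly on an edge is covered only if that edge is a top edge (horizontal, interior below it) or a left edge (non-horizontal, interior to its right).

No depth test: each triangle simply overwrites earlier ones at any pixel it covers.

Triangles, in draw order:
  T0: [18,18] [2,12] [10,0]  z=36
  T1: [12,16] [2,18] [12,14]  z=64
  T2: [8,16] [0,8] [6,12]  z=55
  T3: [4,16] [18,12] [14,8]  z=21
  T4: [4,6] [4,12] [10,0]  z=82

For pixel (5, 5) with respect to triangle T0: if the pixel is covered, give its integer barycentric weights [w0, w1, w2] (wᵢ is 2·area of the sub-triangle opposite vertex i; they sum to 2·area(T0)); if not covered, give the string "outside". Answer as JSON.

T0:
  2·area = 240
  edge (18, 18)→(2, 12): d=(-16,-6) top-left  bias=+0
  edge (2, 12)→(10, 0): d=(8,-12) top-left  bias=+0
  edge (10, 0)→(18, 18): d=(8,18) right/bottom  bias=-1
    (4,1)@(9, 3): e=[186,12,42] → #
    (5,1)@(11, 3): e=[198,36,6] → #
    (6,1)@(13, 3): e=[210,60,-30] → ·
    (3,2)@(7, 5): e=[142,4,94] → #
    (6,2)@(13, 5): e=[178,76,-14] → ·
    (3,3)@(7, 7): e=[110,20,110] → #
    (6,3)@(13, 7): e=[146,92,2] → #
    (7,3)@(15, 7): e=[158,116,-34] → ·
    (2,4)@(5, 9): e=[66,12,162] → #
    (7,4)@(15, 9): e=[126,132,-18] → ·
    (1,5)@(3, 11): e=[22,4,214] → #
    (7,5)@(15, 11): e=[94,148,-2] → ·
  covered (30 px):
    · · · · · · · · · · ·
    · · · · # # · · · · ·
    · · · # # # · · · · ·
    · · · # # # # · · · ·
    · · # # # # # · · · ·
    · # # # # # # · · · ·
    · · # # # # # # · · ·
    · · · · · # # # · · ·
    · · · · · · · · # · ·
    · · · · · · · · · · ·
T1:
  2·area = 20
  edge (12, 16)→(2, 18): d=(-10,2) right/bottom  bias=-1
  edge (2, 18)→(12, 14): d=(10,-4) top-left  bias=+0
  edge (12, 14)→(12, 16): d=(0,2) right/bottom  bias=-1
    (5,7)@(11, 15): e=[12,6,2] → #
    (6,7)@(13, 15): e=[8,14,-2] → ·
    (8,7)@(17, 15): e=[0,30,-10] → ·  [on edge]
    (2,8)@(5, 17): e=[4,2,14] → #
    (3,8)@(7, 17): e=[0,10,10] → ·  [on edge]
    (5,8)@(11, 17): e=[-8,26,2] → ·
    (2,9)@(5, 19): e=[-16,22,14] → ·
  covered (2 px):
    · · · · · · · · · · ·
    · · · · · · · · · · ·
    · · · · · · · · · · ·
    · · · · · · · · · · ·
    · · · · · · · · · · ·
    · · · · · · · · · · ·
    · · · · · · · · · · ·
    · · · · · # · · · · ·
    · · # · · · · · · · ·
    · · · · · · · · · · ·
T2:
  2·area = 16
  edge (8, 16)→(0, 8): d=(-8,-8) top-left  bias=+0
  edge (0, 8)→(6, 12): d=(6,4) right/bottom  bias=-1
  edge (6, 12)→(8, 16): d=(2,4) right/bottom  bias=-1
    (0,4)@(1, 9): e=[0,2,14] → #  [on edge]
    (1,4)@(3, 9): e=[16,-6,6] → ·
    (0,5)@(1, 11): e=[-16,14,18] → ·
    (1,5)@(3, 11): e=[0,6,10] → #  [on edge]
    (2,5)@(5, 11): e=[16,-2,2] → ·
    (1,6)@(3, 13): e=[-16,18,14] → ·
    (2,6)@(5, 13): e=[0,10,6] → #  [on edge]
    (3,6)@(7, 13): e=[16,2,-2] → ·
    (2,7)@(5, 15): e=[-16,22,10] → ·
    (3,7)@(7, 15): e=[0,14,2] → #  [on edge]
    (4,7)@(9, 15): e=[16,6,-6] → ·
    (3,8)@(7, 17): e=[-16,26,6] → ·
    (4,8)@(9, 17): e=[0,18,-2] → ·  [on edge]
    (5,9)@(11, 19): e=[0,22,-6] → ·  [on edge]
  covered (4 px):
    · · · · · · · · · · ·
    · · · · · · · · · · ·
    · · · · · · · · · · ·
    · · · · · · · · · · ·
    # · · · · · · · · · ·
    · # · · · · · · · · ·
    · · # · · · · · · · ·
    · · · # · · · · · · ·
    · · · · · · · · · · ·
    · · · · · · · · · · ·
T3:
  2·area = 72  (B↔C swapped to make it positive)
  edge (4, 16)→(14, 8): d=(10,-8) top-left  bias=+0
  edge (14, 8)→(18, 12): d=(4,4) right/bottom  bias=-1
  edge (18, 12)→(4, 16): d=(-14,4) right/bottom  bias=-1
    (3,0)@(7, 1): e=[-126,0,198] → ·  [on edge]
    (4,1)@(9, 3): e=[-90,0,162] → ·  [on edge]
    (5,2)@(11, 5): e=[-54,0,126] → ·  [on edge]
    (6,3)@(13, 7): e=[-18,0,90] → ·  [on edge]
    (6,4)@(13, 9): e=[2,8,62] → #
    (7,4)@(15, 9): e=[18,0,54] → ·  [on edge]
    (5,5)@(11, 11): e=[6,24,42] → #
    (7,5)@(15, 11): e=[38,8,26] → #
    (8,5)@(17, 11): e=[54,0,18] → ·  [on edge]
    (4,6)@(9, 13): e=[10,40,22] → #
    (7,6)@(15, 13): e=[58,16,-2] → ·
    (9,6)@(19, 13): e=[90,0,-18] → ·  [on edge]
    (10,7)@(21, 15): e=[126,0,-54] → ·  [on edge]
  covered (8 px):
    · · · · · · · · · · ·
    · · · · · · · · · · ·
    · · · · · · · · · · ·
    · · · · · · · · · · ·
    · · · · · · # · · · ·
    · · · · · # # # · · ·
    · · · · # # # · · · ·
    · · · # · · · · · · ·
    · · · · · · · · · · ·
    · · · · · · · · · · ·
T4:
  2·area = 36  (B↔C swapped to make it positive)
  edge (4, 6)→(10, 0): d=(6,-6) top-left  bias=+0
  edge (10, 0)→(4, 12): d=(-6,12) right/bottom  bias=-1
  edge (4, 12)→(4, 6): d=(0,-6) top-left  bias=+0
    (4,0)@(9, 1): e=[0,6,30] → #  [on edge]
    (5,0)@(11, 1): e=[12,-18,42] → ·
    (3,1)@(7, 3): e=[0,18,18] → #  [on edge]
    (4,1)@(9, 3): e=[12,-6,30] → ·
    (2,2)@(5, 5): e=[0,30,6] → #  [on edge]
    (4,2)@(9, 5): e=[24,-18,30] → ·
    (1,3)@(3, 7): e=[0,42,-6] → ·  [on edge]
    (2,3)@(5, 7): e=[12,18,6] → #
    (3,3)@(7, 7): e=[24,-6,18] → ·
    (0,4)@(1, 9): e=[0,54,-18] → ·  [on edge]
    (2,4)@(5, 9): e=[24,6,6] → #
    (3,4)@(7, 9): e=[36,-18,18] → ·
  covered (6 px):
    · · · · # · · · · · ·
    · · · # · · · · · · ·
    · · # # · · · · · · ·
    · · # · · · · · · · ·
    · · # · · · · · · · ·
    · · · · · · · · · · ·
    · · · · · · · · · · ·
    · · · · · · · · · · ·
    · · · · · · · · · · ·
    · · · · · · · · · · ·

Answer: [100,70,70]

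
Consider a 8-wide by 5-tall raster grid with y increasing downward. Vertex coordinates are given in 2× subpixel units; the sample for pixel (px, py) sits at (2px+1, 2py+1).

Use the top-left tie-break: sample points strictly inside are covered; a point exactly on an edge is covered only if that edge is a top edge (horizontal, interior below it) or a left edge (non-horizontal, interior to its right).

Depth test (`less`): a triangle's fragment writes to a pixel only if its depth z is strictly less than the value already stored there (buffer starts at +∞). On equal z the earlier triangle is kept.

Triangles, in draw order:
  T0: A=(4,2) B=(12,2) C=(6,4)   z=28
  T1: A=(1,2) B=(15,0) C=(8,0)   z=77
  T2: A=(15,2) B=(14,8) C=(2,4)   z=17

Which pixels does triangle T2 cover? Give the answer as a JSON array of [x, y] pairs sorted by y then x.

T0:
  2·area = 16
  edge (4, 2)→(12, 2): d=(8,0) top-left  bias=+0
  edge (12, 2)→(6, 4): d=(-6,2) right/bottom  bias=-1
  edge (6, 4)→(4, 2): d=(-2,-2) top-left  bias=+0
    (1,0)@(3, 1): e=[-8,24,0] → ·  [on edge]
    (7,0)@(15, 1): e=[-8,0,24] → ·  [on edge]
    (2,1)@(5, 3): e=[8,8,0] → █  [on edge]
    (3,1)@(7, 3): e=[8,4,4] → █
    (4,1)@(9, 3): e=[8,0,8] → ·  [on edge]
    (1,2)@(3, 5): e=[24,0,-8] → ·  [on edge]
    (2,2)@(5, 5): e=[24,-4,-4] → ·
    (3,2)@(7, 5): e=[24,-8,0] → ·  [on edge]
    (4,3)@(9, 7): e=[40,-24,0] → ·  [on edge]
    (5,4)@(11, 9): e=[56,-40,0] → ·  [on edge]
  covered (2 px):
    · · · · · · · ·
    · · █ █ · · · ·
    · · · · · · · ·
    · · · · · · · ·
    · · · · · · · ·
T1:
  2·area = 14  (B↔C swapped to make it positive)
  edge (1, 2)→(8, 0): d=(7,-2) top-left  bias=+0
  edge (8, 0)→(15, 0): d=(7,0) top-left  bias=+0
  edge (15, 0)→(1, 2): d=(-14,2) right/bottom  bias=-1
    (2,0)@(5, 1): e=[1,7,6] → █
    (3,0)@(7, 1): e=[5,7,2] → █
    (4,0)@(9, 1): e=[9,7,-2] → ·
    (2,1)@(5, 3): e=[15,21,-22] → ·
    (3,1)@(7, 3): e=[19,21,-26] → ·
  covered (2 px):
    · · █ █ · · · ·
    · · · · · · · ·
    · · · · · · · ·
    · · · · · · · ·
    · · · · · · · ·
T2:
  2·area = 76
  edge (15, 2)→(14, 8): d=(-1,6) right/bottom  bias=-1
  edge (14, 8)→(2, 4): d=(-12,-4) top-left  bias=+0
  edge (2, 4)→(15, 2): d=(13,-2) top-left  bias=+0
    (4,1)@(9, 3): e=[35,40,1] → █
    (5,1)@(11, 3): e=[23,48,5] → █
    (6,1)@(13, 3): e=[11,56,9] → █
    (7,1)@(15, 3): e=[-1,64,13] → ·
    (2,2)@(5, 5): e=[57,0,19] → █  [on edge]
    (3,2)@(7, 5): e=[45,8,23] → █
    (7,2)@(15, 5): e=[-3,40,39] → ·
    (2,3)@(5, 7): e=[55,-24,45] → ·
    (3,3)@(7, 7): e=[43,-16,49] → ·
    (4,3)@(9, 7): e=[31,-8,53] → ·
    (5,3)@(11, 7): e=[19,0,57] → █  [on edge]
    (7,3)@(15, 7): e=[-5,16,65] → ·
  covered (10 px):
    · · · · · · · ·
    · · · · █ █ █ ·
    · · █ █ █ █ █ ·
    · · · · · █ █ ·
    · · · · · · · ·

Result: [[4,1],[5,1],[6,1],[2,2],[3,2],[4,2],[5,2],[6,2],[5,3],[6,3]]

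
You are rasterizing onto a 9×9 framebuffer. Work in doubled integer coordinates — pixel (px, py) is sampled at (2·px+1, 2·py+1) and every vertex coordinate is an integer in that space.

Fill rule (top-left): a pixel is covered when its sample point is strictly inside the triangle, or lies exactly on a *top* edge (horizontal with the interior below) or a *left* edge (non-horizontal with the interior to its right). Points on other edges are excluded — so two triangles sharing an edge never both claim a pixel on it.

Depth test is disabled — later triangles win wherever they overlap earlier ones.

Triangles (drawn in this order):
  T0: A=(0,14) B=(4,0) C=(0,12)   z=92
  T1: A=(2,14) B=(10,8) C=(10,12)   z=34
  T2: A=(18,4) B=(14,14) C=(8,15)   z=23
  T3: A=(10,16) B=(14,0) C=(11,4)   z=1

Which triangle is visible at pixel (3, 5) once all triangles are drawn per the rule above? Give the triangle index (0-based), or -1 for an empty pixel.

T0:
  2·area = 8  (B↔C swapped to make it positive)
  edge (0, 14)→(0, 12): d=(0,-2) top-left  bias=+0
  edge (0, 12)→(4, 0): d=(4,-12) top-left  bias=+0
  edge (4, 0)→(0, 14): d=(-4,14) right/bottom  bias=-1
    (1,1)@(3, 3): e=[6,0,2] → █  [on edge]
    (2,1)@(5, 3): e=[10,24,-26] → ·
    (1,2)@(3, 5): e=[6,8,-6] → ·
    (0,4)@(1, 9): e=[2,0,6] → █  [on edge]
    (1,4)@(3, 9): e=[6,24,-22] → ·
    (0,5)@(1, 11): e=[2,8,-2] → ·
  covered (2 px):
    · · · · · · · · ·
    · █ · · · · · · ·
    · · · · · · · · ·
    · · · · · · · · ·
    █ · · · · · · · ·
    · · · · · · · · ·
    · · · · · · · · ·
    · · · · · · · · ·
    · · · · · · · · ·
T1:
  2·area = 32
  edge (2, 14)→(10, 8): d=(8,-6) top-left  bias=+0
  edge (10, 8)→(10, 12): d=(0,4) right/bottom  bias=-1
  edge (10, 12)→(2, 14): d=(-8,2) right/bottom  bias=-1
    (4,4)@(9, 9): e=[2,4,26] → █
    (5,4)@(11, 9): e=[14,-4,22] → ·
    (3,5)@(7, 11): e=[6,12,14] → █
    (5,5)@(11, 11): e=[30,-4,6] → ·
    (2,6)@(5, 13): e=[10,20,2] → █
    (3,6)@(7, 13): e=[22,12,-2] → ·
    (4,6)@(9, 13): e=[34,4,-6] → ·
    (2,7)@(5, 15): e=[26,20,-14] → ·
  covered (4 px):
    · · · · · · · · ·
    · · · · · · · · ·
    · · · · · · · · ·
    · · · · · · · · ·
    · · · · █ · · · ·
    · · · █ █ · · · ·
    · · █ · · · · · ·
    · · · · · · · · ·
    · · · · · · · · ·
T2:
  2·area = 56
  edge (18, 4)→(14, 14): d=(-4,10) right/bottom  bias=-1
  edge (14, 14)→(8, 15): d=(-6,1) right/bottom  bias=-1
  edge (8, 15)→(18, 4): d=(10,-11) top-left  bias=+0
    (7,4)@(15, 9): e=[10,29,17] → █
    (8,4)@(17, 9): e=[-10,27,39] → ·
    (6,5)@(13, 11): e=[22,19,15] → █
    (8,5)@(17, 11): e=[-18,15,59] → ·
    (5,6)@(11, 13): e=[34,9,13] → █
    (7,6)@(15, 13): e=[-6,5,57] → ·
    (5,7)@(11, 15): e=[26,-3,33] → ·
    (6,7)@(13, 15): e=[6,-5,55] → ·
  covered (5 px):
    · · · · · · · · ·
    · · · · · · · · ·
    · · · · · · · · ·
    · · · · · · · · ·
    · · · · · · · █ ·
    · · · · · · █ █ ·
    · · · · · █ █ · ·
    · · · · · · · · ·
    · · · · · · · · ·
T3:
  2·area = 32  (B↔C swapped to make it positive)
  edge (10, 16)→(11, 4): d=(1,-12) top-left  bias=+0
  edge (11, 4)→(14, 0): d=(3,-4) top-left  bias=+0
  edge (14, 0)→(10, 16): d=(-4,16) right/bottom  bias=-1
    (6,1)@(13, 3): e=[23,5,4] → █
    (7,1)@(15, 3): e=[47,13,-28] → ·
    (5,2)@(11, 5): e=[1,3,28] → █
    (6,2)@(13, 5): e=[25,11,-4] → ·
    (5,3)@(11, 7): e=[3,9,20] → █
    (6,3)@(13, 7): e=[27,17,-12] → ·
    (5,4)@(11, 9): e=[5,15,12] → █
    (6,4)@(13, 9): e=[29,23,-20] → ·
    (5,5)@(11, 11): e=[7,21,4] → █
    (6,5)@(13, 11): e=[31,29,-28] → ·
    (5,6)@(11, 13): e=[9,27,-4] → ·
  covered (5 px):
    · · · · · · · · ·
    · · · · · · █ · ·
    · · · · · █ · · ·
    · · · · · █ · · ·
    · · · · · █ · · ·
    · · · · · █ · · ·
    · · · · · · · · ·
    · · · · · · · · ·
    · · · · · · · · ·

Z-buffer (winner per pixel, '.' = empty):
  . . . . . . . . .
  . 0 . . . . 3 . .
  . . . . . 3 . . .
  . . . . . 3 . . .
  0 . . . 1 3 . 2 .
  . . . 1 1 3 2 2 .
  . . 1 . . 2 2 . .
  . . . . . . . . .
  . . . . . . . . .

Result: 1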